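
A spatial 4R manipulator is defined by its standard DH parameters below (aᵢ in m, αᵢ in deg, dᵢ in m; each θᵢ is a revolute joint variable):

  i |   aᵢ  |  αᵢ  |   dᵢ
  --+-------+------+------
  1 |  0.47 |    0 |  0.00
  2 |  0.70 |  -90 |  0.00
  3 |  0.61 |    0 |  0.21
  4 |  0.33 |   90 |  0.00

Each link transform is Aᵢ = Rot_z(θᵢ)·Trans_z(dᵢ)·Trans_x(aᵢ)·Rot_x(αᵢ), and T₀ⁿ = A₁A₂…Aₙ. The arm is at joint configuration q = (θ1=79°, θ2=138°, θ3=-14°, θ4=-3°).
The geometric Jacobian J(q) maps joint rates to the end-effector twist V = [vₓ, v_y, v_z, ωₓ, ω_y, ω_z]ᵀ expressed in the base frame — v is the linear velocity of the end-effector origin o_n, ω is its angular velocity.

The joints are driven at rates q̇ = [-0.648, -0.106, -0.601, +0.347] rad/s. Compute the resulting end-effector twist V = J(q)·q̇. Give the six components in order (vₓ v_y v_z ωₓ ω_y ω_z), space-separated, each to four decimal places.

-0.4665 0.8827 0.4359 -0.1529 0.2029 -0.7540

o_n = [-1.0677, -0.6737, 0.2441]
J₁: ẑ×o_n = [0.6737, -1.0677, 0.0000], ω = ẑ
J2: z=[0.0000, 0.0000, 1.0000] o=[0.0897, 0.4614, 0.0000] → [1.1351, -1.1574, 0.0000, 0.0000, 0.0000, 1.0000]
J3: z=[0.6018, -0.7986, 0.0000] o=[-0.4694, 0.0401, 0.0000] → [-0.1949, -0.1469, -0.9075, 0.6018, -0.7986, 0.0000]
J4: z=[0.6018, -0.7986, 0.0000] o=[-0.8157, -0.4838, 0.1476] → [-0.0771, -0.0581, -0.3156, 0.6018, -0.7986, 0.0000]
V = J·q̇ = [-0.4665, 0.8827, 0.4359, -0.1529, 0.2029, -0.7540]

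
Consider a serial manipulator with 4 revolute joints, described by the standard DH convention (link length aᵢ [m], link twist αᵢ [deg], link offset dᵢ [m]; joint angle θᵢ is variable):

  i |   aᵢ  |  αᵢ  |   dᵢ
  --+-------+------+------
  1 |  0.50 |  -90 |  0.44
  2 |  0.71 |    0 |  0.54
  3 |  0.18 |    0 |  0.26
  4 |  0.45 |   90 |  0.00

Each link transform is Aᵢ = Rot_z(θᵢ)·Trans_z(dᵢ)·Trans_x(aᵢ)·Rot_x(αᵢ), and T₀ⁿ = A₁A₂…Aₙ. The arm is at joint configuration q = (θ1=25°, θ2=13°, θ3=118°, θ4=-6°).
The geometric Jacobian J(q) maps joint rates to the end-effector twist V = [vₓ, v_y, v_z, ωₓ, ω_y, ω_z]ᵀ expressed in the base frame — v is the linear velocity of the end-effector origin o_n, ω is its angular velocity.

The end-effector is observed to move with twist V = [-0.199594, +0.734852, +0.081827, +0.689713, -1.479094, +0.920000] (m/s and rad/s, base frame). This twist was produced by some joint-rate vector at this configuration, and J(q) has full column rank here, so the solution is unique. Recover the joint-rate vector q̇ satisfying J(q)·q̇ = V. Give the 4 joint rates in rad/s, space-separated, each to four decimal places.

0.9200 -0.8820 -0.0250 -0.7250

o_n = [0.4011, 1.0697, -0.2242]
J₁: ẑ×o_n = [-1.0697, 0.4011, 0.0000], ω = ẑ
J2: z=[-0.4226, 0.9063, 0.0000] o=[0.4532, 0.2113, 0.4400] → [-0.6020, -0.2807, -0.3156, -0.4226, 0.9063, 0.0000]
J3: z=[-0.4226, 0.9063, 0.0000] o=[0.8519, 0.9931, 0.2803] → [-0.4572, -0.2132, 0.3762, -0.4226, 0.9063, 0.0000]
J4: z=[-0.4226, 0.9063, 0.0000] o=[0.6350, 1.1788, 0.1444] → [-0.3341, -0.1558, 0.2581, -0.4226, 0.9063, 0.0000]
q̇ = J⁺·V = [0.9200, -0.8820, -0.0250, -0.7250]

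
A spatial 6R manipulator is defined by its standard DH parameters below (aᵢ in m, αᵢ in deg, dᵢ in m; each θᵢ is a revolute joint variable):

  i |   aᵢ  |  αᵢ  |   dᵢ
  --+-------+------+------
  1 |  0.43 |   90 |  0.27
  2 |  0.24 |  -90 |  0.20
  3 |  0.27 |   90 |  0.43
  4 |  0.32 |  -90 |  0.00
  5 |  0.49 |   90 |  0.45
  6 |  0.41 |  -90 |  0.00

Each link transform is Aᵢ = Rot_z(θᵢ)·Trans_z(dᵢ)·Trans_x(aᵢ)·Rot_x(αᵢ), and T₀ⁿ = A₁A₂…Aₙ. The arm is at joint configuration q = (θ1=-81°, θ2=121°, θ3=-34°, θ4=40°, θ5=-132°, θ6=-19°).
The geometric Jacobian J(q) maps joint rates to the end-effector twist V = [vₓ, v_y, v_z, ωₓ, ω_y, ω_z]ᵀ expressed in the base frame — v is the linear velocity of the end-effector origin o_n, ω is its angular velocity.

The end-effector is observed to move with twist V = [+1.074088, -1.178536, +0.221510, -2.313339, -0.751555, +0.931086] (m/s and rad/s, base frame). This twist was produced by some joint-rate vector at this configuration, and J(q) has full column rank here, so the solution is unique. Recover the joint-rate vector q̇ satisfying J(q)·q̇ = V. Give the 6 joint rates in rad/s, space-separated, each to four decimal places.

0.3600 0.8070 -0.2820 0.5710 -0.9890 -0.8780

o_n = [-0.6359, -0.2263, -0.1930]
J₁: ẑ×o_n = [0.2263, -0.6359, 0.0000], ω = ẑ
J2: z=[-0.9877, -0.1564, 0.0000] o=[0.0673, -0.4247, 0.2700] → [0.0724, -0.4573, -0.3059, -0.9877, -0.1564, 0.0000]
J3: z=[-0.1341, 0.8466, -0.5150] o=[-0.1496, -0.3339, 0.4757] → [-0.5107, 0.1608, 0.3973, -0.1341, 0.8466, -0.5150]
J4: z=[-0.7738, -0.4141, -0.4793] o=[-0.3744, 0.1204, 0.4461] → [0.0985, -0.3692, 0.1600, -0.7738, -0.4141, -0.4793]
J5: z=[0.2952, 0.4337, -0.8513] o=[-0.5538, 0.3765, 0.5144] → [-0.8200, 0.2787, -0.1424, 0.2952, 0.4337, -0.8513]
J6: z=[0.9343, -0.3176, 0.1622] o=[-0.5189, 0.1584, -0.1132] → [0.0878, 0.0556, -0.3966, 0.9343, -0.3176, 0.1622]
q̇ = J⁺·V = [0.3600, 0.8070, -0.2820, 0.5710, -0.9890, -0.8780]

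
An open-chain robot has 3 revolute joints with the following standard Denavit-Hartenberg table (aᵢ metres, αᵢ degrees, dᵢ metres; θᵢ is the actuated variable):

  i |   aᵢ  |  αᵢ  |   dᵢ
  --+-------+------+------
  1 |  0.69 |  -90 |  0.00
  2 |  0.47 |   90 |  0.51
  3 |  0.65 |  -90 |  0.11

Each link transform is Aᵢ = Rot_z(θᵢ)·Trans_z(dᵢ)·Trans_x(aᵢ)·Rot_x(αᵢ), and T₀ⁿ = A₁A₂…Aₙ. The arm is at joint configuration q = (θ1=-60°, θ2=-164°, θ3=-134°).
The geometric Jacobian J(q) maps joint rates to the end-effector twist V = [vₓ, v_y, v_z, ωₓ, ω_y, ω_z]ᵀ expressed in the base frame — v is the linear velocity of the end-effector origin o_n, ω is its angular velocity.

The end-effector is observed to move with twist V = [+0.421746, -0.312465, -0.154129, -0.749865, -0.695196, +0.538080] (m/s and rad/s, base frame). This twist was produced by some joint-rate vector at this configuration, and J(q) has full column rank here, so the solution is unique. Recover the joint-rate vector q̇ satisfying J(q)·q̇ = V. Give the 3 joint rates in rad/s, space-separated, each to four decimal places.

-0.2540 -0.9970 -0.8240

o_n = [0.3577, -0.5347, -0.1006]
J₁: ẑ×o_n = [0.5347, 0.3577, -0.0000], ω = ẑ
J2: z=[0.8660, 0.5000, 0.0000] o=[0.3450, -0.5976, 0.0000] → [-0.0503, 0.0872, 0.0481, 0.8660, 0.5000, 0.0000]
J3: z=[-0.1378, 0.2387, -0.9613] o=[0.5608, 0.0487, 0.1295] → [-0.6158, 0.1635, 0.1289, -0.1378, 0.2387, -0.9613]
q̇ = J⁺·V = [-0.2540, -0.9970, -0.8240]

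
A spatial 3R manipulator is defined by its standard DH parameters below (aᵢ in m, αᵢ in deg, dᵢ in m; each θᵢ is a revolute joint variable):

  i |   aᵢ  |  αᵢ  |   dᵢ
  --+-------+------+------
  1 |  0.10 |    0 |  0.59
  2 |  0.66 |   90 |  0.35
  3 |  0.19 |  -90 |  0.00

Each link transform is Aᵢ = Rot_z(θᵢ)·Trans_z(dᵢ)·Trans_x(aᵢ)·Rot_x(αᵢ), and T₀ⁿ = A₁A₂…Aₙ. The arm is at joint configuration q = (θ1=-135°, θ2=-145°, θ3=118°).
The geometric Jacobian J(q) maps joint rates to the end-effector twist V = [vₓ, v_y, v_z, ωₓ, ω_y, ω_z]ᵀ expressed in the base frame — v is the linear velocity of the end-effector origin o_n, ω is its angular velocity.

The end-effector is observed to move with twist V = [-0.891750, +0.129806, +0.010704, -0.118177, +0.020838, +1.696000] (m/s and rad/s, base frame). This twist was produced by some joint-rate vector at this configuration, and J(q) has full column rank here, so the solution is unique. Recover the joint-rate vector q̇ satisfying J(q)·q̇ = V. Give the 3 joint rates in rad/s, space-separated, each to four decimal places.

0.8220 0.8740 -0.1200

o_n = [0.0284, 0.4914, 1.1078]
J₁: ẑ×o_n = [-0.4914, 0.0284, 0.0000], ω = ẑ
J2: z=[0.0000, 0.0000, 1.0000] o=[-0.0707, -0.0707, 0.5900] → [-0.5621, 0.0991, 0.0000, 0.0000, 0.0000, 1.0000]
J3: z=[0.9848, -0.1736, 0.0000] o=[0.0439, 0.5793, 0.9400] → [-0.0291, -0.1652, -0.0892, 0.9848, -0.1736, 0.0000]
q̇ = J⁺·V = [0.8220, 0.8740, -0.1200]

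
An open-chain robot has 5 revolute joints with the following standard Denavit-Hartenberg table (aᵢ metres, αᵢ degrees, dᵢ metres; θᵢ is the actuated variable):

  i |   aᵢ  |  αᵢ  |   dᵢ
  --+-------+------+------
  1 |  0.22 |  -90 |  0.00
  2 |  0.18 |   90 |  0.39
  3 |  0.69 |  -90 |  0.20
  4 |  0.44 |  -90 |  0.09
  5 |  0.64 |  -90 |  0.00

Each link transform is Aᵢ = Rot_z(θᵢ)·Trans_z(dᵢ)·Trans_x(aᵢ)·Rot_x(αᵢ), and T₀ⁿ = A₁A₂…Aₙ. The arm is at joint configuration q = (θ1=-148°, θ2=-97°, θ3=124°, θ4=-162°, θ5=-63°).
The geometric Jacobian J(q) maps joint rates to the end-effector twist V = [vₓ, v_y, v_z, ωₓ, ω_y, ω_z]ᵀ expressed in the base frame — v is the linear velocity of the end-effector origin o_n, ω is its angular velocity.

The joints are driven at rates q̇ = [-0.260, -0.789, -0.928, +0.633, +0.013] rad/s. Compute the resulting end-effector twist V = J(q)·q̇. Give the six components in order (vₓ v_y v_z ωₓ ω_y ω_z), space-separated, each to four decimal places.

0.3986 -0.5307 -0.7683 -1.4291 0.4508 -0.6715

o_n = [0.1430, 0.0695, -0.4139]
J₁: ẑ×o_n = [-0.0695, 0.1430, 0.0000], ω = ẑ
J2: z=[0.5299, -0.8480, 0.0000] o=[-0.1866, -0.1166, 0.0000] → [0.3510, 0.2193, 0.3781, 0.5299, -0.8480, 0.0000]
J3: z=[0.8417, 0.5260, -0.1219] o=[0.0387, -0.4357, 0.1787] → [-0.2501, 0.4860, 0.3704, 0.8417, 0.5260, -0.1219]
J4: z=[-0.3820, 0.4207, -0.8229] o=[0.4703, -0.8405, -0.2287] → [0.6710, 0.1986, -0.2100, -0.3820, 0.4207, -0.8229]
J5: z=[0.9184, 0.2718, -0.2874] o=[0.3907, -0.4218, -0.0871] → [0.0524, 0.3713, 0.5186, 0.9184, 0.2718, -0.2874]
V = J·q̇ = [0.3986, -0.5307, -0.7683, -1.4291, 0.4508, -0.6715]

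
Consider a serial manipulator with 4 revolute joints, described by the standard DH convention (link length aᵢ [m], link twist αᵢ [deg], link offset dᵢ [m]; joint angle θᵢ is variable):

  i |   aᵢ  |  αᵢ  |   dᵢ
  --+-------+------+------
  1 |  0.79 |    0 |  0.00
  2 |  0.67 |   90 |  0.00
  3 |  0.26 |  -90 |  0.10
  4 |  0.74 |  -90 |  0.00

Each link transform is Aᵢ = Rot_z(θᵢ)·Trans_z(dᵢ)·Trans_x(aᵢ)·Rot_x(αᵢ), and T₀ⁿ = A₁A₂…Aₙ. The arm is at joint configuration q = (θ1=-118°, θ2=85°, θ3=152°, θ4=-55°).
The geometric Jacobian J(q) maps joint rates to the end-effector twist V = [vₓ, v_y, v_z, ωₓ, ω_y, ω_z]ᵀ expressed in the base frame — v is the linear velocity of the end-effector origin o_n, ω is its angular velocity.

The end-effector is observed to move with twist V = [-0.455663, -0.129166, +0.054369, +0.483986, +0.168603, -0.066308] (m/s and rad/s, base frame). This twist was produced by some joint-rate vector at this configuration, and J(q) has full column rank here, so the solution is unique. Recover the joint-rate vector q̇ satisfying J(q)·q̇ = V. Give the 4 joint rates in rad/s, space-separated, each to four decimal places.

-0.4270 -0.2300 -0.4050 -0.6690

o_n = [-0.7004, -1.3255, 0.3213]
J₁: ẑ×o_n = [1.3255, -0.7004, 0.0000], ω = ẑ
J2: z=[0.0000, 0.0000, 1.0000] o=[-0.3709, -0.6975, 0.0000] → [0.6280, -0.3295, 0.0000, 0.0000, 0.0000, 1.0000]
J3: z=[-0.5446, -0.8387, 0.0000] o=[0.1910, -1.0624, 0.0000] → [-0.2695, 0.1750, -0.6043, -0.5446, -0.8387, 0.0000]
J4: z=[-0.3937, 0.2557, -0.8829] o=[-0.0560, -1.0213, 0.1221] → [-0.2177, 0.6475, 0.2846, -0.3937, 0.2557, -0.8829]
q̇ = J⁺·V = [-0.4270, -0.2300, -0.4050, -0.6690]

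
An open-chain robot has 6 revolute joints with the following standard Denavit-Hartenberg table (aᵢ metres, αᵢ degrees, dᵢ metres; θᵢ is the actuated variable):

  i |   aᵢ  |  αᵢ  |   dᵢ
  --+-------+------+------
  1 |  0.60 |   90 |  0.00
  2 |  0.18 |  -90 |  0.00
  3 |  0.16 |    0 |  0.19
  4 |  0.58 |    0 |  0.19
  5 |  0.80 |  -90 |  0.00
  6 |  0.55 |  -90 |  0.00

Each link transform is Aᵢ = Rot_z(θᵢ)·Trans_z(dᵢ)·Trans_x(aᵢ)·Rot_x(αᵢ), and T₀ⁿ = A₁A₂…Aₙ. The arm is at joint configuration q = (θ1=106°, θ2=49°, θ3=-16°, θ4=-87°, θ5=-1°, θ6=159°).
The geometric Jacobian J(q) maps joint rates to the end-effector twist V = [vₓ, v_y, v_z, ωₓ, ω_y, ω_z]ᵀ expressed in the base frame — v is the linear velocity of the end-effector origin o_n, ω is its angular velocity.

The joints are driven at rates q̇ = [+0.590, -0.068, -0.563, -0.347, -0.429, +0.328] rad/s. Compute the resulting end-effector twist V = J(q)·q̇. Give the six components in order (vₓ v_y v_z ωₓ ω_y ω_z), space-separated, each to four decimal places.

-0.4437 -0.3106 -0.5621 -0.3252 1.1752 -0.0483

o_n = [0.7013, 0.7731, 0.2211]
J₁: ẑ×o_n = [-0.7731, 0.7013, 0.0000], ω = ẑ
J2: z=[0.9613, 0.2756, 0.0000] o=[-0.1654, 0.5768, 0.0000] → [0.0610, -0.2126, -0.0501, 0.9613, 0.2756, 0.0000]
J3: z=[0.2080, -0.7255, 0.6561] o=[-0.1979, 0.6903, 0.1358] → [-0.1162, 0.5722, 0.6696, 0.2080, -0.7255, 0.6561]
J4: z=[0.2080, -0.7255, 0.6561] o=[-0.1438, 0.6616, 0.3766] → [0.0396, 0.5868, 0.6363, 0.2080, -0.7255, 0.6561]
J5: z=[0.2080, -0.7255, 0.6561] o=[0.4625, 0.5972, 0.4028] → [0.0164, 0.1944, 0.2098, 0.2080, -0.7255, 0.6561]
J6: z=[0.0571, 0.6786, 0.7323] o=[1.2437, 0.6891, 0.2567] → [-0.0856, -0.3952, 0.3729, 0.0571, 0.6786, 0.7323]
V = J·q̇ = [-0.4437, -0.3106, -0.5621, -0.3252, 1.1752, -0.0483]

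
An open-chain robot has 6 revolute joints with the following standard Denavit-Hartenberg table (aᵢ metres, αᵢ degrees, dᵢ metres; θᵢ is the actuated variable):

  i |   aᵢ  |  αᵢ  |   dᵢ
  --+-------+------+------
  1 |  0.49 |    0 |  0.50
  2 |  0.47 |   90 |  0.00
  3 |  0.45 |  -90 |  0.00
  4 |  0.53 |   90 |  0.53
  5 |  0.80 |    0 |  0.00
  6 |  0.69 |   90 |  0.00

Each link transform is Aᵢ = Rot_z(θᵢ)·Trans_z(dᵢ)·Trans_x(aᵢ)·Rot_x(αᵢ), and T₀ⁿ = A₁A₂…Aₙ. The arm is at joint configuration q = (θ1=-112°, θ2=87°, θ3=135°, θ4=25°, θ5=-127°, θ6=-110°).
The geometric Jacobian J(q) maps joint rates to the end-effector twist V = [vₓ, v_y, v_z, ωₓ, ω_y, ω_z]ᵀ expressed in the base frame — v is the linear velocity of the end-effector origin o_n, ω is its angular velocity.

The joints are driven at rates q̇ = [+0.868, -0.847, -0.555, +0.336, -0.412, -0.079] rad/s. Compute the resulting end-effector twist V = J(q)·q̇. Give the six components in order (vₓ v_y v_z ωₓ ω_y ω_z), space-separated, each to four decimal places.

-0.0410 -0.0559 0.0201 0.3403 0.9447 -0.3633

o_n = [-0.2154, -0.5921, 0.2763]
J₁: ẑ×o_n = [0.5921, -0.2154, 0.0000], ω = ẑ
J2: z=[0.0000, 0.0000, 1.0000] o=[-0.1836, -0.4543, 0.5000] → [0.1377, -0.0319, 0.0000, 0.0000, 0.0000, 1.0000]
J3: z=[-0.4226, -0.9063, 0.0000] o=[0.2424, -0.6530, 0.5000] → [0.2027, -0.0945, -0.4407, -0.4226, -0.9063, 0.0000]
J4: z=[-0.6409, 0.2988, -0.7071] o=[-0.0460, -0.5185, 0.8182] → [-0.2140, -0.2275, 0.0978, -0.6409, 0.2988, -0.7071]
J5: z=[-0.6539, -0.6951, 0.2988] o=[-0.5988, -0.0135, 0.7831] → [0.5252, -0.2168, 0.6448, -0.6539, -0.6951, 0.2988]
J6: z=[-0.6539, -0.6951, 0.2988] o=[0.0043, -0.5193, 0.9263] → [0.4736, -0.4907, -0.1051, -0.6539, -0.6951, 0.2988]
V = J·q̇ = [-0.0410, -0.0559, 0.0201, 0.3403, 0.9447, -0.3633]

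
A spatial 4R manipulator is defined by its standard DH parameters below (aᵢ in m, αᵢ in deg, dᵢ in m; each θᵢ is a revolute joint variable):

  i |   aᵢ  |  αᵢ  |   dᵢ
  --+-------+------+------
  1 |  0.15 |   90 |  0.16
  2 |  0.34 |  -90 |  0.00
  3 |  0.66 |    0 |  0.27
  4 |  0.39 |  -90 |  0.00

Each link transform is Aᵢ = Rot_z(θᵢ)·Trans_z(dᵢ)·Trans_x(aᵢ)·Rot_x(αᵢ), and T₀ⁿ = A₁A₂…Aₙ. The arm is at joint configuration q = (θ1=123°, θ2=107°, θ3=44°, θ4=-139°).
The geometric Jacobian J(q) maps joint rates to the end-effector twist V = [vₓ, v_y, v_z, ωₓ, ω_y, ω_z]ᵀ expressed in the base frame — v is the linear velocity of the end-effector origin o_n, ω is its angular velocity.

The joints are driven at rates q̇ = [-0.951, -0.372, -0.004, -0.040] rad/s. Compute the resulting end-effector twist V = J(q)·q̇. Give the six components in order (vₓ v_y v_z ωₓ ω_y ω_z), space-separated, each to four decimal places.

o_n = [0.1246, -0.3203, 0.8277]
J₁: ẑ×o_n = [0.3203, 0.1246, -0.0000], ω = ẑ
J2: z=[0.8387, 0.5446, 0.0000] o=[-0.0817, 0.1258, 0.1600] → [0.3637, -0.5600, -0.4865, 0.8387, 0.5446, 0.0000]
J3: z=[0.5208, -0.8020, -0.2924] o=[-0.0276, 0.0424, 0.4851] → [-0.3808, -0.2229, -0.0669, 0.5208, -0.8020, -0.2924]
J4: z=[0.5208, -0.8020, -0.2924] o=[-0.1958, -0.5402, 0.8602] → [0.0904, -0.0768, 0.3715, 0.5208, -0.8020, -0.2924]
V = J·q̇ = [-0.4420, 0.0938, 0.1664, -0.3349, -0.1673, -0.9381]

-0.4420 0.0938 0.1664 -0.3349 -0.1673 -0.9381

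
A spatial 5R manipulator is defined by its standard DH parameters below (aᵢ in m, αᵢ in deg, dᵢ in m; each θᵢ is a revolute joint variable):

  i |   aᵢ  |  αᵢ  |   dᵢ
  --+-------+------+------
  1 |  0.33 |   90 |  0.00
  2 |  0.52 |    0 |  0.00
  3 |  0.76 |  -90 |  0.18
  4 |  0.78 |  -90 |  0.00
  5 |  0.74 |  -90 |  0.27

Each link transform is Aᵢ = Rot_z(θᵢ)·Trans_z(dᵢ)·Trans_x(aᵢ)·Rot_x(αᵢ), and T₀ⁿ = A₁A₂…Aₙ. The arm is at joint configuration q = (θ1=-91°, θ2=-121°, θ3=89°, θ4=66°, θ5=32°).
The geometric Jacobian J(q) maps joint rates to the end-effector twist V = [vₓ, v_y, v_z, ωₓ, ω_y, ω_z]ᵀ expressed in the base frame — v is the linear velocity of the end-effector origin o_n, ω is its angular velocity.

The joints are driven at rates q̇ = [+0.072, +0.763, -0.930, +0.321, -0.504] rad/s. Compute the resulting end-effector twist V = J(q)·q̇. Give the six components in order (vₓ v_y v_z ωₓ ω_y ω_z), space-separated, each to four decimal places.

o_n = [1.2020, -0.7963, -1.3537]
J₁: ẑ×o_n = [0.7963, 1.2020, -0.0000], ω = ẑ
J2: z=[-0.9998, 0.0175, 0.0000] o=[-0.0058, -0.3299, 0.0000] → [-0.0236, -1.3535, 0.4452, -0.9998, 0.0175, 0.0000]
J3: z=[-0.9998, 0.0175, 0.0000] o=[-0.0011, -0.0622, -0.4457] → [-0.0158, -0.9078, 0.7130, -0.9998, 0.0175, 0.0000]
J4: z=[-0.0092, -0.5298, 0.8480] o=[-0.1923, -0.7034, -0.8485] → [0.3465, 1.1777, 0.7396, -0.0092, -0.5298, 0.8480]
J5: z=[0.4202, 0.7675, 0.4841] o=[0.5155, -0.9849, -1.0166] → [-0.3500, 0.4740, -0.4477, 0.4202, 0.7675, 0.4841]
V = J·q̇ = [0.3417, 0.0373, 0.1396, -0.0478, -0.5598, 0.1002]

0.3417 0.0373 0.1396 -0.0478 -0.5598 0.1002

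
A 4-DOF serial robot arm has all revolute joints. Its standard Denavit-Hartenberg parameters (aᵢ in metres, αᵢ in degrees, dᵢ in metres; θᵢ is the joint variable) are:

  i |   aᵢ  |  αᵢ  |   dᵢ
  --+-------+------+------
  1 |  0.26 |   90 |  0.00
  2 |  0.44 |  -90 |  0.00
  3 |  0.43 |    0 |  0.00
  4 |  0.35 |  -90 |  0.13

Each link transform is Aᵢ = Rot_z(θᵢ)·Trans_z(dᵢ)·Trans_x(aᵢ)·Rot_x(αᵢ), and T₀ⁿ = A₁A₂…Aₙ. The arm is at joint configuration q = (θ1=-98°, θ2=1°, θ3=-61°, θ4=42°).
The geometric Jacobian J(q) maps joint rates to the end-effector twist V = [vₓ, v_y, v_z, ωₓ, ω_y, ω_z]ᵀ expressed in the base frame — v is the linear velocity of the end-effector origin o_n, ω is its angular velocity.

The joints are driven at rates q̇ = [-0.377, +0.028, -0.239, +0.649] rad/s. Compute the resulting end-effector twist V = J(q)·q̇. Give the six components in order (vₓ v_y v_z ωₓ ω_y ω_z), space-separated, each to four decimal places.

-0.3445 0.2827 0.0266 -0.0267 0.0110 0.0329

o_n = [-0.6574, -1.1567, 0.1471]
J₁: ẑ×o_n = [1.1567, -0.6574, 0.0000], ω = ẑ
J2: z=[-0.9903, 0.1392, 0.0000] o=[-0.0362, -0.2575, 0.0000] → [0.0205, 0.1456, 0.9770, -0.9903, 0.1392, 0.0000]
J3: z=[0.0024, 0.0173, 0.9998] o=[-0.0974, -0.6931, 0.0077] → [0.4660, -0.5603, 0.0086, 0.0024, 0.0173, 0.9998]
J4: z=[0.0024, 0.0173, 0.9998] o=[-0.4988, -0.8472, 0.0113] → [0.3119, -0.1589, 0.0020, 0.0024, 0.0173, 0.9998]
V = J·q̇ = [-0.3445, 0.2827, 0.0266, -0.0267, 0.0110, 0.0329]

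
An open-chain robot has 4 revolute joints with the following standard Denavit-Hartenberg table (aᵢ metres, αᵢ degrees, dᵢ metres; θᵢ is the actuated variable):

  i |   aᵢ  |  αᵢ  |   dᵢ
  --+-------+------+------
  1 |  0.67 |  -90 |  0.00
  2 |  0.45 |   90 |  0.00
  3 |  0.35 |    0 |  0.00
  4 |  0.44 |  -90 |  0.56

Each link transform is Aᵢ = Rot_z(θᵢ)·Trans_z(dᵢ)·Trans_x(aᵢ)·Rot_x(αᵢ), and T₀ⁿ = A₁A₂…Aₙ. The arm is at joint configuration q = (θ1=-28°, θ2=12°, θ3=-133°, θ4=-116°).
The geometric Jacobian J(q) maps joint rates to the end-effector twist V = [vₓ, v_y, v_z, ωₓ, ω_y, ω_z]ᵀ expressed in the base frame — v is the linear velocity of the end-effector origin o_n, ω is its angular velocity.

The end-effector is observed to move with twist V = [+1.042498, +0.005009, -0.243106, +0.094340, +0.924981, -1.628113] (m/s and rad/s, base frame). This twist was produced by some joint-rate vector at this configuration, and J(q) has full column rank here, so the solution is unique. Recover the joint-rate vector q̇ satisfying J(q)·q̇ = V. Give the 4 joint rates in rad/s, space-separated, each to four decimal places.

0.0230 0.8610 -0.8730 -0.8150

o_n = [0.8134, -0.2571, 0.5366]
J₁: ẑ×o_n = [0.2571, 0.8134, -0.0000], ω = ẑ
J2: z=[0.4695, 0.8829, 0.0000] o=[0.5916, -0.3145, 0.0000] → [0.4738, -0.2519, -0.1689, 0.4695, 0.8829, 0.0000]
J3: z=[0.1836, -0.0976, 0.9781] o=[0.9802, -0.5212, -0.0936] → [-0.3198, -0.2789, 0.0322, 0.1836, -0.0976, 0.9781]
J4: z=[0.1836, -0.0976, 0.9781] o=[0.6539, -0.6376, -0.0439] → [-0.4288, 0.0494, 0.0854, 0.1836, -0.0976, 0.9781]
q̇ = J⁺·V = [0.0230, 0.8610, -0.8730, -0.8150]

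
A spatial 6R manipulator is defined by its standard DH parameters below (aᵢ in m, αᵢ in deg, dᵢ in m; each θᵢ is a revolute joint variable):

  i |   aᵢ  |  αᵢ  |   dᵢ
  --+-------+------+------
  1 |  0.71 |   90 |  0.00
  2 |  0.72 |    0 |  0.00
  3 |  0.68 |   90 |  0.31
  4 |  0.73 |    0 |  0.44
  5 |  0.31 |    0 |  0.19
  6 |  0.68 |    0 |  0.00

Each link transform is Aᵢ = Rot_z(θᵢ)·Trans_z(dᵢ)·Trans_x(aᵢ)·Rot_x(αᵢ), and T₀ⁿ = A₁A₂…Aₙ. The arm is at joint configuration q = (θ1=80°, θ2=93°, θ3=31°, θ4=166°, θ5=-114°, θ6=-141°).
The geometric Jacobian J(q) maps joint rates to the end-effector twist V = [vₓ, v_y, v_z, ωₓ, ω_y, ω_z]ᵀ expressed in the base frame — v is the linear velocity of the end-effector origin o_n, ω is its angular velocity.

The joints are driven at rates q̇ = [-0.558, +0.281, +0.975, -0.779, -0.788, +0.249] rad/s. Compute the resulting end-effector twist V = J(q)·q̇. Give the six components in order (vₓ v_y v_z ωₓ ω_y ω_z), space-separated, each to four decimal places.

0.7244 -0.7821 0.2114 1.0472 -1.2942 -1.2950

o_n = [0.2407, 1.0716, 1.2159]
J₁: ẑ×o_n = [-1.0716, 0.2407, 0.0000], ω = ẑ
J2: z=[0.9848, -0.1736, 0.0000] o=[0.1233, 0.6992, 0.0000] → [-0.2111, -1.1974, 0.3871, 0.9848, -0.1736, 0.0000]
J3: z=[0.9848, -0.1736, 0.0000] o=[0.1167, 0.6621, 0.7190] → [-0.0863, -0.4893, 0.4248, 0.9848, -0.1736, 0.0000]
J4: z=[0.1440, 0.8164, 0.5592] o=[0.3560, 0.2338, 1.2828] → [-0.5231, -0.0548, 0.2147, 0.1440, 0.8164, 0.5592]
J5: z=[0.1440, 0.8164, 0.5592] o=[0.6620, 0.9524, 0.9416] → [0.1573, -0.2751, 0.3611, 0.1440, 0.8164, 0.5592]
J6: z=[0.1440, 0.8164, 0.5592] o=[0.9114, 0.9600, 1.2061] → [-0.0543, -0.3765, 0.5637, 0.1440, 0.8164, 0.5592]
V = J·q̇ = [0.7244, -0.7821, 0.2114, 1.0472, -1.2942, -1.2950]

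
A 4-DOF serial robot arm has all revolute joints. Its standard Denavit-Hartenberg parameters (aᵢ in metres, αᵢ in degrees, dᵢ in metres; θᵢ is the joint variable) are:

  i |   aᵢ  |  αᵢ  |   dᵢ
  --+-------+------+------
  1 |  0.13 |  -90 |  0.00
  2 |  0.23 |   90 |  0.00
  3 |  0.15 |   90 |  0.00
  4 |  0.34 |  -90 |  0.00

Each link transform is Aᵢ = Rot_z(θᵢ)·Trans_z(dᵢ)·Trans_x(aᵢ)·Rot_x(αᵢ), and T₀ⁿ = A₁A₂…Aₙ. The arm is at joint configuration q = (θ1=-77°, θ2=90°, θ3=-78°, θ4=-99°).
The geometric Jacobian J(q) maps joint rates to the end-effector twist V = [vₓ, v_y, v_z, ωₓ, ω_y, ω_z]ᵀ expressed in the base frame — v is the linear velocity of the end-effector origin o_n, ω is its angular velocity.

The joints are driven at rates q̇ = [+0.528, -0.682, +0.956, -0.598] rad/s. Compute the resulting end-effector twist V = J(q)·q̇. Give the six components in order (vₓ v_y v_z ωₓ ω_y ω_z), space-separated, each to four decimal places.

0.1610 -0.2219 -0.2778 -0.3283 -1.0569 -0.0569

o_n = [-0.1386, 0.1792, -0.2501]
J₁: ẑ×o_n = [-0.1792, -0.1386, 0.0000], ω = ẑ
J2: z=[0.9744, 0.2250, 0.0000] o=[0.0292, -0.1267, 0.0000] → [-0.0563, 0.2437, 0.3358, 0.9744, 0.2250, 0.0000]
J3: z=[0.2250, -0.9744, 0.0000] o=[0.0292, -0.1267, -0.2300] → [0.0196, 0.0045, -0.0947, 0.2250, -0.9744, 0.0000]
J4: z=[-0.2026, -0.0468, 0.9781] o=[-0.1137, -0.1597, -0.2612] → [-0.3320, -0.0221, -0.0698, -0.2026, -0.0468, 0.9781]
V = J·q̇ = [0.1610, -0.2219, -0.2778, -0.3283, -1.0569, -0.0569]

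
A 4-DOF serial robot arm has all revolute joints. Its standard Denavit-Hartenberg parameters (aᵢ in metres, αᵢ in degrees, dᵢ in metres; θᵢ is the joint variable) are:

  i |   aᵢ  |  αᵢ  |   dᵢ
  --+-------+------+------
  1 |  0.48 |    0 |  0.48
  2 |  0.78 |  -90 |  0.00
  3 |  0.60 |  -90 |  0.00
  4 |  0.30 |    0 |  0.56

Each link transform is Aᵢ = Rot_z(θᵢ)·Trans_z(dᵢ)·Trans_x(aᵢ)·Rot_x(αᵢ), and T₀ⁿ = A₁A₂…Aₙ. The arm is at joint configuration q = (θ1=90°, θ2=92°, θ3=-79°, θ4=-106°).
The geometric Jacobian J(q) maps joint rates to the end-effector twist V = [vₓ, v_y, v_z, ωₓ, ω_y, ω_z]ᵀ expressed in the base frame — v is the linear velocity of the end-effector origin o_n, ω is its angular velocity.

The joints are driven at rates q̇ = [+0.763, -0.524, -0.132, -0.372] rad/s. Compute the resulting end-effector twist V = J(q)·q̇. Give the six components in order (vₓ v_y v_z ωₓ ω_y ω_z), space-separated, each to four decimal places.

o_n = [-1.4175, 0.1419, 0.8810]
J₁: ẑ×o_n = [-0.1419, -1.4175, 0.0000], ω = ẑ
J2: z=[0.0000, 0.0000, 1.0000] o=[0.0000, 0.4800, 0.4800] → [0.3381, -1.4175, 0.0000, 0.0000, 0.0000, 1.0000]
J3: z=[0.0349, -0.9994, 0.0000] o=[-0.7795, 0.4528, 0.4800] → [-0.4007, -0.0140, -0.6484, 0.0349, -0.9994, 0.0000]
J4: z=[-0.9810, -0.0343, -0.1908] o=[-0.8939, 0.4488, 1.0690] → [-0.0521, -0.0846, 0.2831, -0.9810, -0.0343, -0.1908]
V = J·q̇ = [-0.2132, -0.3055, -0.0197, 0.3603, 0.1447, 0.3100]

-0.2132 -0.3055 -0.0197 0.3603 0.1447 0.3100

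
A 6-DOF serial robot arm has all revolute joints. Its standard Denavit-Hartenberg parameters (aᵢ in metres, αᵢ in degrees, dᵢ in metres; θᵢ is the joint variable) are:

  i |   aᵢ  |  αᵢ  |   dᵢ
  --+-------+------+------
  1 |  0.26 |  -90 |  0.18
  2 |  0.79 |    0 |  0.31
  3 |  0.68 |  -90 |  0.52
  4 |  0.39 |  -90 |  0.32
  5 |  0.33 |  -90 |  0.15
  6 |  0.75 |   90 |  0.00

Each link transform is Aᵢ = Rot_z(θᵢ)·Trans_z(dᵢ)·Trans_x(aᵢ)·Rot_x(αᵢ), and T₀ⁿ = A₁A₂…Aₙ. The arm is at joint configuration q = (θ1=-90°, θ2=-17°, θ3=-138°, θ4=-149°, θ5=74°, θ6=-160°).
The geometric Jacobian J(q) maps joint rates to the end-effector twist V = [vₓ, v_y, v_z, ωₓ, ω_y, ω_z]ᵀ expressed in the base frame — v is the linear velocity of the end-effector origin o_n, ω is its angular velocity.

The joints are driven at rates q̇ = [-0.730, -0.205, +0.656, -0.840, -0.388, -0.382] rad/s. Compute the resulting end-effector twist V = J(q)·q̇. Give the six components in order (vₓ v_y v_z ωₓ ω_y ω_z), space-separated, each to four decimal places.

-0.8726 -1.7181 0.1630 0.3075 -0.1559 -1.6133

o_n = [1.3261, -0.7196, 1.2995]
J₁: ẑ×o_n = [0.7196, 1.3261, -0.0000], ω = ẑ
J2: z=[1.0000, 0.0000, 0.0000] o=[0.0000, -0.2600, 0.1800] → [0.0000, -1.1195, -0.4596, 1.0000, 0.0000, 0.0000]
J3: z=[1.0000, 0.0000, 0.0000] o=[0.3100, -1.0155, 0.4110] → [0.0000, -0.8885, 0.2958, 1.0000, 0.0000, 0.0000]
J4: z=[0.0000, -0.4226, 0.9063] o=[0.8300, -0.3992, 0.6984] → [0.0364, 0.4496, 0.2097, 0.0000, -0.4226, 0.9063]
J5: z=[0.8572, 0.4668, 0.2177] o=[1.0309, -0.8374, 0.8471] → [0.1855, -0.3235, -0.0369, 0.8572, 0.4668, 0.2177]
J6: z=[-0.4951, 0.8633, 0.0984] o=[1.2063, -0.7040, 0.5593] → [0.6405, 0.3783, -0.0957, -0.4951, 0.8633, 0.0984]
V = J·q̇ = [-0.8726, -1.7181, 0.1630, 0.3075, -0.1559, -1.6133]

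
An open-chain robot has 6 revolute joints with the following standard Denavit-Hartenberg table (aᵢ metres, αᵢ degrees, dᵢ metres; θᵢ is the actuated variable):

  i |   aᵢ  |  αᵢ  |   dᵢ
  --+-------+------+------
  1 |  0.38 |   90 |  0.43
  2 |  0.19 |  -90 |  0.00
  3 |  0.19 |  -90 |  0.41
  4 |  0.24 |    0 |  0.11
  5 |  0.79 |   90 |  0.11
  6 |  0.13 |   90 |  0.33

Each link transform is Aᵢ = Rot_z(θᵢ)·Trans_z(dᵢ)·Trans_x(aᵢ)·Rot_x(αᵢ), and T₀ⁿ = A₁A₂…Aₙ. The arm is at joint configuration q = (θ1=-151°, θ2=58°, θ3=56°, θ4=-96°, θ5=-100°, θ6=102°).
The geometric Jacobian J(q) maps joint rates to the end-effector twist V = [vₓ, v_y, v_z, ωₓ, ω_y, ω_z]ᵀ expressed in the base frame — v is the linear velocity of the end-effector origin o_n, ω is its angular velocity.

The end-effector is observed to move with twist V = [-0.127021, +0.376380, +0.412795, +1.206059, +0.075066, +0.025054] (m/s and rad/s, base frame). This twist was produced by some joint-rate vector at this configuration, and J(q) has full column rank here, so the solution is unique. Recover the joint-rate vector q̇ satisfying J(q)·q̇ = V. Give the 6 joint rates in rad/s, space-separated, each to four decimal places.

-0.7570 -0.7150 0.9390 0.7630 -0.9430 -0.4170

o_n = [-0.1712, 0.1358, 0.1848]
J₁: ẑ×o_n = [-0.1358, -0.1712, 0.0000], ω = ẑ
J2: z=[-0.4848, 0.8746, 0.0000] o=[-0.3324, -0.1842, 0.4300] → [-0.2145, -0.1189, -0.2961, -0.4848, 0.8746, 0.0000]
J3: z=[0.7417, 0.4111, 0.5299] o=[-0.4204, -0.2330, 0.5911] → [-0.3625, 0.4334, 0.1711, 0.7417, 0.4111, 0.5299]
J4: z=[0.6553, -0.2761, -0.7031] o=[-0.0892, -0.2295, 0.8985] → [0.4539, 0.5254, 0.2168, 0.6553, -0.2761, -0.7031]
J5: z=[0.6553, -0.2761, -0.7031] o=[0.1564, -0.1400, 0.9357] → [0.4012, 0.7224, 0.0903, 0.6553, -0.2761, -0.7031]
J6: z=[-0.6736, -0.6347, -0.3787] o=[-0.0415, 0.3999, 0.3829] → [0.0257, -0.0843, 0.0955, -0.6736, -0.6347, -0.3787]
q̇ = J⁺·V = [-0.7570, -0.7150, 0.9390, 0.7630, -0.9430, -0.4170]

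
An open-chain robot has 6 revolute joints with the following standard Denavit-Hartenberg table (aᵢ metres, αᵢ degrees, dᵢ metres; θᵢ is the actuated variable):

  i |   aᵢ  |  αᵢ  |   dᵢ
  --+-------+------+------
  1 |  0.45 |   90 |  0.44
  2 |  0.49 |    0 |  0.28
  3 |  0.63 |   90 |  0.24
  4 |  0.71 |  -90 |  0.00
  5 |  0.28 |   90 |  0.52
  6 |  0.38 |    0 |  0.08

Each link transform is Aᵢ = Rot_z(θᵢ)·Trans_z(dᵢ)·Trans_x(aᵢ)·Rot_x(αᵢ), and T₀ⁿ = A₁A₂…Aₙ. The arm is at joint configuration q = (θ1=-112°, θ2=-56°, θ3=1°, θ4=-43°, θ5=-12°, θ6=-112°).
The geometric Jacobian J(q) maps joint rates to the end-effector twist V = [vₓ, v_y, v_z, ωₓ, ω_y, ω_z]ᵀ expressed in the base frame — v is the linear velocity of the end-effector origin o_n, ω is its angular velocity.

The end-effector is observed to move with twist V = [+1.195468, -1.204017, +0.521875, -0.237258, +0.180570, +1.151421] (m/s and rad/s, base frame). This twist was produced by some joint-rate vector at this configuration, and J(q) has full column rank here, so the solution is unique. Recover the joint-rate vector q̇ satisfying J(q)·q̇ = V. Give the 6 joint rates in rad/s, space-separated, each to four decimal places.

o_n = [-0.6007, -1.2788, -1.1333]
J₁: ẑ×o_n = [1.2788, -0.6007, 0.0000], ω = ẑ
J2: z=[-0.9272, 0.3746, 0.0000] o=[-0.1686, -0.4172, 0.4400] → [-0.5894, -1.4588, 0.9607, -0.9272, 0.3746, 0.0000]
J3: z=[-0.9272, 0.3746, 0.0000] o=[-0.5308, -0.5664, 0.0338] → [-0.4372, -1.0821, 0.6867, -0.9272, 0.3746, 0.0000]
J4: z=[0.3069, 0.7595, -0.5736] o=[-0.8887, -0.8115, -0.4823] → [-0.7625, 0.0346, -0.3621, 0.3069, 0.7595, -0.5736]
J5: z=[-0.8246, -0.0887, -0.5587] o=[-0.5513, -1.2691, -0.9076] → [0.0146, -0.1585, 0.0037, -0.8246, -0.0887, -0.5587]
J6: z=[0.2014, 0.8769, -0.4365] o=[-0.8321, -1.4475, -1.3956] → [0.3036, -0.1538, -0.1690, 0.2014, 0.8769, -0.4365]
q̇ = J⁺·V = [0.8810, 0.3750, 0.1180, -0.3490, -0.3320, 0.2640]

0.8810 0.3750 0.1180 -0.3490 -0.3320 0.2640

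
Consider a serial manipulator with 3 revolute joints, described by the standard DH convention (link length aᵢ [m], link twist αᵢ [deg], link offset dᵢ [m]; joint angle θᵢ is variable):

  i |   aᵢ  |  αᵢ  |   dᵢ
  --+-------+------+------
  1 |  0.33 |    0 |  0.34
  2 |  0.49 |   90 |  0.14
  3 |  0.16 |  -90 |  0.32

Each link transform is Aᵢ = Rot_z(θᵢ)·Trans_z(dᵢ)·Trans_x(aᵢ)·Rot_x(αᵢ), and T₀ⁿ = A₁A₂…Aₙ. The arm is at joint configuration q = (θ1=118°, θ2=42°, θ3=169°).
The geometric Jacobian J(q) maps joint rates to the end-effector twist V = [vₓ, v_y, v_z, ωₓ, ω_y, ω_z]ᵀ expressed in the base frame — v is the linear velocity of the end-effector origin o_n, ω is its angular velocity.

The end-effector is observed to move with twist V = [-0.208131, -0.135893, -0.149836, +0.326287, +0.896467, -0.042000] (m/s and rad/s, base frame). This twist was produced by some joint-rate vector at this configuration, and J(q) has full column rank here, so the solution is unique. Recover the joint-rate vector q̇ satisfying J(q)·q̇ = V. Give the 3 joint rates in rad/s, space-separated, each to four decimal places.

0.8680 -0.9100 0.9540

o_n = [-0.3583, 0.7059, 0.5105]
J₁: ẑ×o_n = [-0.7059, -0.3583, 0.0000], ω = ẑ
J2: z=[0.0000, 0.0000, 1.0000] o=[-0.1549, 0.2914, 0.3400] → [-0.4146, -0.2034, 0.0000, 0.0000, 0.0000, 1.0000]
J3: z=[0.3420, 0.9397, 0.0000] o=[-0.6154, 0.4590, 0.4800] → [0.0287, -0.0104, -0.1571, 0.3420, 0.9397, 0.0000]
q̇ = J⁺·V = [0.8680, -0.9100, 0.9540]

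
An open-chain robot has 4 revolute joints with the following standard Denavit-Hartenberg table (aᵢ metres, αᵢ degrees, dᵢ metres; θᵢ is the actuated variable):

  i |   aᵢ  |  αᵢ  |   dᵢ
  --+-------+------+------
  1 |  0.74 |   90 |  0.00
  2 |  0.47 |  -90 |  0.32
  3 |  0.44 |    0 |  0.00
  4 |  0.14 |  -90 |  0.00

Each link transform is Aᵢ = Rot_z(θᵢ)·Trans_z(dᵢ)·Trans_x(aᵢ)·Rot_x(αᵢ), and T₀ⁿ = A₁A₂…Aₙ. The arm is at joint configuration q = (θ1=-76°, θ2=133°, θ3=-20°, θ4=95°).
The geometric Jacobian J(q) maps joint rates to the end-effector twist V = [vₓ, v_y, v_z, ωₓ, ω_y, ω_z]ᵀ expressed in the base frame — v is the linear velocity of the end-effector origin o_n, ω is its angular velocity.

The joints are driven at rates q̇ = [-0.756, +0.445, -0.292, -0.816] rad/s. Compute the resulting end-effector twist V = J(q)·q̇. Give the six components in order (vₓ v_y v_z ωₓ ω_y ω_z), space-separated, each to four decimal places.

-0.3900 0.5469 -0.2017 -0.2357 -0.8939 -0.0003

o_n = [-0.2980, -0.1905, 0.6726]
J₁: ẑ×o_n = [0.1905, -0.2980, 0.0000], ω = ẑ
J2: z=[-0.9703, -0.2419, 0.0000] o=[0.1790, -0.7180, 0.0000] → [-0.1627, 0.6526, -0.6272, -0.9703, -0.2419, 0.0000]
J3: z=[-0.1769, 0.7096, -0.6820] o=[-0.2090, -0.4844, 0.3437] → [0.4338, 0.1189, 0.0112, -0.1769, 0.7096, -0.6820]
J4: z=[-0.1769, 0.7096, -0.6820] o=[-0.4233, -0.2472, 0.6461] → [0.0575, -0.0807, -0.0989, -0.1769, 0.7096, -0.6820]
V = J·q̇ = [-0.3900, 0.5469, -0.2017, -0.2357, -0.8939, -0.0003]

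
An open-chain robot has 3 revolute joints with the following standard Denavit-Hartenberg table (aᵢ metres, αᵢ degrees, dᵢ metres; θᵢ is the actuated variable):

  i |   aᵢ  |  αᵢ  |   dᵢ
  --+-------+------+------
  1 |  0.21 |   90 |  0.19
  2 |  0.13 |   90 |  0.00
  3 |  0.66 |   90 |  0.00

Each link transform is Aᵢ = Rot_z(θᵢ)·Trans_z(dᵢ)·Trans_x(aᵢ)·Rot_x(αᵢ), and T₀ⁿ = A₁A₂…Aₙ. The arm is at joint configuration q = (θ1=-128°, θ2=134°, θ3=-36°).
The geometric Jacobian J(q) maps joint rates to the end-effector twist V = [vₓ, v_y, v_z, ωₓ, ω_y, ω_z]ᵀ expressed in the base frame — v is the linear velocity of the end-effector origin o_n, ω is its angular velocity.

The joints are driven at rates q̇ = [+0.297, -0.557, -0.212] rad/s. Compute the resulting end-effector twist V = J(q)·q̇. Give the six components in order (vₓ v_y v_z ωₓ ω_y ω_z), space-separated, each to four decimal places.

-0.0976 -0.1876 0.1977 0.5328 -0.2228 0.1497

o_n = [0.4604, -0.0409, 0.6676]
J₁: ẑ×o_n = [0.0409, 0.4604, -0.0000], ω = ẑ
J2: z=[-0.7880, 0.6157, 0.0000] o=[-0.1293, -0.1655, 0.1900] → [0.2940, 0.3764, -0.4612, -0.7880, 0.6157, 0.0000]
J3: z=[-0.4429, -0.5668, 0.6947] o=[-0.0737, -0.0943, 0.2835] → [-0.2548, 0.5411, 0.2791, -0.4429, -0.5668, 0.6947]
V = J·q̇ = [-0.0976, -0.1876, 0.1977, 0.5328, -0.2228, 0.1497]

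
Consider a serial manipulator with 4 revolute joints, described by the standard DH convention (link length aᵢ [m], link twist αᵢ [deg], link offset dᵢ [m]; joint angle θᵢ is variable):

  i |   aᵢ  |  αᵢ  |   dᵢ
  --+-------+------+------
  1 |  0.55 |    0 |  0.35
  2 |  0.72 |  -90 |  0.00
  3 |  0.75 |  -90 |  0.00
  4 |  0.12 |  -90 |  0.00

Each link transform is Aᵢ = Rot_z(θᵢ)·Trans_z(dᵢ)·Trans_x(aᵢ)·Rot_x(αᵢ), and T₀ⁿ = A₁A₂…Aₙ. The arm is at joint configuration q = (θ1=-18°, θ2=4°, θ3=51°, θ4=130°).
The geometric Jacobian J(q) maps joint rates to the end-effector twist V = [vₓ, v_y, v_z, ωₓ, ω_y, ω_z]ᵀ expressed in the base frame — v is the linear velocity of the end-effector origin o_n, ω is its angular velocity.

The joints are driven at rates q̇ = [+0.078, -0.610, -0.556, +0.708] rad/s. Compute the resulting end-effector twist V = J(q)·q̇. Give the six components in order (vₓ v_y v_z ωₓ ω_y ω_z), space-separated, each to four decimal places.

0.0742 -0.5451 0.2860 -0.6684 -0.4064 -0.9776

o_n = [1.6103, -0.5358, -0.1729]
J₁: ẑ×o_n = [0.5358, 1.6103, -0.0000], ω = ẑ
J2: z=[0.0000, 0.0000, 1.0000] o=[0.5231, -0.1700, 0.3500] → [0.3658, 1.0872, -0.0000, 0.0000, 0.0000, 1.0000]
J3: z=[0.2419, 0.9703, 0.0000] o=[1.2217, -0.3441, 0.3500] → [-0.5074, 0.1265, -0.4234, 0.2419, 0.9703, 0.0000]
J4: z=[-0.7541, 0.1880, -0.6293] o=[1.6797, -0.4583, -0.2329] → [-0.0375, 0.0888, 0.0714, -0.7541, 0.1880, -0.6293]
V = J·q̇ = [0.0742, -0.5451, 0.2860, -0.6684, -0.4064, -0.9776]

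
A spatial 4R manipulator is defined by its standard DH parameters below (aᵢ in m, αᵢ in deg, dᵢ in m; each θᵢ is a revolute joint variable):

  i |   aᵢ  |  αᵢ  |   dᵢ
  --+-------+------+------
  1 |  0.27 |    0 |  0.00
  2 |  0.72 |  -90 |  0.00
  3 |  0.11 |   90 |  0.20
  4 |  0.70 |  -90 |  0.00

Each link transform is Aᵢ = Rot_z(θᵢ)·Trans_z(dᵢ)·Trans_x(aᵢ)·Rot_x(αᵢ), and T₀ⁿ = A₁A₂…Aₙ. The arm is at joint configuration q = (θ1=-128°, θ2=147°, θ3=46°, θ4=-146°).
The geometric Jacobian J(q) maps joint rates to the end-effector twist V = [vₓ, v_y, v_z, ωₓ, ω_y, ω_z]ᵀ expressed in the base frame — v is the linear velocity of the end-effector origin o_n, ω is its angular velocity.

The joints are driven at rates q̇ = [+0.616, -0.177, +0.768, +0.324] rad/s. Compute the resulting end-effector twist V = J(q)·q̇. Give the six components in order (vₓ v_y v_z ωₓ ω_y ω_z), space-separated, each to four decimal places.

o_n = [0.2680, -0.2657, 0.3383]
J₁: ẑ×o_n = [0.2657, 0.2680, -0.0000], ω = ẑ
J2: z=[0.0000, 0.0000, 1.0000] o=[-0.1662, -0.2128, 0.0000] → [0.0530, 0.4342, -0.0000, 0.0000, 0.0000, 1.0000]
J3: z=[-0.3256, 0.9455, 0.0000] o=[0.5145, 0.0216, 0.0000] → [0.3199, 0.1101, 0.3267, -0.3256, 0.9455, 0.0000]
J4: z=[0.6801, 0.2342, 0.6947] o=[0.5217, 0.2356, -0.0791] → [0.4460, -0.4602, -0.2816, 0.6801, 0.2342, 0.6947]
V = J·q̇ = [0.5445, 0.0237, 0.1597, -0.0297, 0.8020, 0.6641]

0.5445 0.0237 0.1597 -0.0297 0.8020 0.6641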